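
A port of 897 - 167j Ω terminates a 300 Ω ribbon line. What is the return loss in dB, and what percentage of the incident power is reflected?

Γ = (597 − j167)/(1197 − j167), |Γ| = 0.513
RL = −20·log₁₀(0.513) = 5.8 dB
P_refl/P_inc = |Γ|² = 0.263

RL ≈ 5.8 dB; 26.3% of incident power reflected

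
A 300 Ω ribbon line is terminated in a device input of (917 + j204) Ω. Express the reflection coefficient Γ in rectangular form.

Γ ≈ 0.52 + j0.0804

Γ = (Z_L − Z_0)/(Z_L + Z_0) = (617 + j204)/(1217 + j204)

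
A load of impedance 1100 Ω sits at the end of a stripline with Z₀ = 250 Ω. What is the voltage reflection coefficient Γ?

Γ = (Z_L − Z_0)/(Z_L + Z_0) = (1100 − 250)/(1100 + 250) = 850/1350

Γ = 0.63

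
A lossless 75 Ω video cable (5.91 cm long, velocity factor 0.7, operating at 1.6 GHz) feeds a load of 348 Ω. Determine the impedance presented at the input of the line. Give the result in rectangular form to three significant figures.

Z_in ≈ 118 + j153 Ω

λ = v/f = 0.7·c / 1.6 GHz = 0.131 m
βl = 2π·l/λ = 2π × 0.45 = 162°
tan(βl) = tan(162°) = -0.323
Z_in = Z_0·(Z_L + jZ_0·tanβl)/(Z_0 + jZ_L·tanβl)
     = 75·(348 − j24.2)/(75 − j112)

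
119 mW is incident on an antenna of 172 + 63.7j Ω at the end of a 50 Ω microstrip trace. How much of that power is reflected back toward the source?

|Γ| = |(122 + j63.7)/(222 + j63.7)| = 0.596
|Γ|² = 0.355
P_refl = |Γ|²·P_inc = 42.3 mW, P_del = (1 − |Γ|²)·P_inc = 76.7 mW

P_reflected ≈ 42.3 mW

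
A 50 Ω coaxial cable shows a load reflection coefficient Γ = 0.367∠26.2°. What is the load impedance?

Z_L = Z_0·(1 + Γ)/(1 − Γ) = 50·(1.33 + j0.162)/(0.671 − j0.162)

Z_L ≈ 90.9 + j34 Ω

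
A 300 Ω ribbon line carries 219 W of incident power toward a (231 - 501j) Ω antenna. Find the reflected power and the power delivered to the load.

|Γ| = |(-69 − j501)/(531 − j501)| = 0.693
|Γ|² = 0.48
P_refl = |Γ|²·P_inc = 105 W, P_del = (1 − |Γ|²)·P_inc = 114 W

P_reflected ≈ 105 W; P_delivered ≈ 114 W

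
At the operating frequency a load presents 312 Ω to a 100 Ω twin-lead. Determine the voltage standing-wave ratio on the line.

Γ = (312 − 100)/(312 + 100) = 0.515
VSWR = (1 + 0.515)/(1 − 0.515)

VSWR ≈ 3.12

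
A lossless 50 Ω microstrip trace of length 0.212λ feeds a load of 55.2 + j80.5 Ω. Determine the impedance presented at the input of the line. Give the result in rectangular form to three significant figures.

Z_in ≈ 18.9 − j35.6 Ω

βl = 2π × 0.212 = 76.3°
tan(βl) = tan(76.3°) = 4.11
Z_in = Z_0·(Z_L + jZ_0·tanβl)/(Z_0 + jZ_L·tanβl)
     = 50·(55.2 + j286)/(-281 + j227)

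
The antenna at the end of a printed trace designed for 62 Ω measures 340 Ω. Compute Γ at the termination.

Γ = (Z_L − Z_0)/(Z_L + Z_0) = (340 − 62)/(340 + 62) = 278/402

Γ = 0.692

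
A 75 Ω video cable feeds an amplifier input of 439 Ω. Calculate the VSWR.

VSWR ≈ 5.85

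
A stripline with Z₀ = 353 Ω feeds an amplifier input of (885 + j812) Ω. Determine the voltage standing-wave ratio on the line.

Γ = (Z_L − Z_0)/(Z_L + Z_0) = (532 + j812)/(1238 + j812)
|Γ| = 971/1480 = 0.656
VSWR = (1 + |Γ|)/(1 − |Γ|) = 1.66/0.344

VSWR ≈ 4.81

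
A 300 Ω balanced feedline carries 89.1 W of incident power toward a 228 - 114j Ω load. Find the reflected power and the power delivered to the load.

|Γ| = |(-72 − j114)/(528 − j114)| = 0.25
|Γ|² = 0.0623
P_refl = |Γ|²·P_inc = 5.55 W, P_del = (1 − |Γ|²)·P_inc = 83.5 W

P_reflected ≈ 5.55 W; P_delivered ≈ 83.5 W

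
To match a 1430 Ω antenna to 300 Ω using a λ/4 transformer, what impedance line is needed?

Z_qwt ≈ 655 Ω

Z_qwt = √(Z_0·R_L) = √(300 × 1430) = √429000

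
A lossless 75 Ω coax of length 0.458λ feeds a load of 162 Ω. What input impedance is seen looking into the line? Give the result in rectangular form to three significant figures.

Z_in ≈ 130 + j55.4 Ω

βl = 2π × 0.458 = 165°
tan(βl) = tan(165°) = -0.27
Z_in = Z_0·(Z_L + jZ_0·tanβl)/(Z_0 + jZ_L·tanβl)
     = 75·(162 − j20.3)/(75 − j43.8)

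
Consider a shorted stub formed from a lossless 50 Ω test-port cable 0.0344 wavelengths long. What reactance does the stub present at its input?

X_in ≈ 11 Ω (inductive)

βl = 2π × 0.0344 = 12.4°
tan(βl) = 0.22
For a shorted stub, Z_in = jZ_0·tan(βl)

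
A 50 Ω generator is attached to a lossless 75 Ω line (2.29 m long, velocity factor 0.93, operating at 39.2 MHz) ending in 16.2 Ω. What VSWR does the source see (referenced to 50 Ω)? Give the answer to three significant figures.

λ = v/f = 0.93·c / 39.2 MHz = 7.12 m
βl = 2π·l/λ = 2π × 0.322 = 116°
tan(βl) = -2.07
Z_in = Z_0·(Z_L + jZ_0·tanβl)/(Z_0 + jZ_L·tanβl) = 71.2 − j123 Ω
Γ_s = (Z_in − Z_s)/(Z_in + Z_s) = (21.2 − j123)/(121 − j123), |Γ_s| = 0.723
VSWR = (1 + |Γ_s|)/(1 − |Γ_s|)

VSWR ≈ 6.23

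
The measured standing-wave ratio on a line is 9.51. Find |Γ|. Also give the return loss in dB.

|Γ| ≈ 0.81; return loss ≈ 1.83 dB

|Γ| = (S − 1)/(S + 1) = (9.51 − 1)/(9.51 + 1) = 8.51/10.5
RL = −20·log₁₀|Γ| = −20·log₁₀(0.81)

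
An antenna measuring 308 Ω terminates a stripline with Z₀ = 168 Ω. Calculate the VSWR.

For a purely resistive load, VSWR = R_L/Z_0 or Z_0/R_L (whichever > 1) = 308/168

VSWR ≈ 1.83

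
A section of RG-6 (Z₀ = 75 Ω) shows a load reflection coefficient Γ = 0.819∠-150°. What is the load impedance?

Z_L ≈ 7.99 − j19.9 Ω

Z_L = Z_0·(1 + Γ)/(1 − Γ) = 75·(0.291 − j0.409)/(1.71 + j0.409)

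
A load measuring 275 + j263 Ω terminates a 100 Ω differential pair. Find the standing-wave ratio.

VSWR ≈ 5.45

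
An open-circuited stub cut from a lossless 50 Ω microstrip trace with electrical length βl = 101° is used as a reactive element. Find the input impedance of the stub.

tan(βl) = -5.14
For an open-circuited stub, Z_in = −jZ_0·cot(βl) = −jZ_0/tan(βl)

Z_in ≈ +j9.72 Ω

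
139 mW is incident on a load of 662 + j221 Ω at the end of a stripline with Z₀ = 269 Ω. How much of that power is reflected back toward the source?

|Γ| = |(393 + j221)/(931 + j221)| = 0.471
|Γ|² = 0.222
P_refl = |Γ|²·P_inc = 30.9 mW, P_del = (1 − |Γ|²)·P_inc = 108 mW

P_reflected ≈ 30.9 mW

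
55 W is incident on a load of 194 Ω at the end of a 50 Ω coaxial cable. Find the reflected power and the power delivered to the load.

P_reflected ≈ 19.2 W; P_delivered ≈ 35.8 W

Γ = (194 − 50)/(194 + 50) = 0.59
|Γ|² = 0.348
P_refl = |Γ|²·P_inc = 19.2 W, P_del = (1 − |Γ|²)·P_inc = 35.8 W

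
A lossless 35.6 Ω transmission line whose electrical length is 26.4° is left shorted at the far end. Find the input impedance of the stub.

tan(βl) = 0.496
For a shorted stub, Z_in = jZ_0·tan(βl)

Z_in ≈ +j17.7 Ω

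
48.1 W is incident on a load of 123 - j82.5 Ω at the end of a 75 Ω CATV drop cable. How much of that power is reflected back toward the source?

P_reflected ≈ 9.52 W

|Γ| = |(48 − j82.5)/(198 − j82.5)| = 0.445
|Γ|² = 0.198
P_refl = |Γ|²·P_inc = 9.52 W, P_del = (1 − |Γ|²)·P_inc = 38.6 W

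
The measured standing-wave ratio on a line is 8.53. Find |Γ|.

|Γ| ≈ 0.79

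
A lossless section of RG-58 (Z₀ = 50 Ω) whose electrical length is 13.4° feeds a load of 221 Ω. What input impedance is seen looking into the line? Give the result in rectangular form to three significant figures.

tan(βl) = tan(13.4°) = 0.238
Z_in = Z_0·(Z_L + jZ_0·tanβl)/(Z_0 + jZ_L·tanβl)
     = 50·(221 + j11.9)/(50 + j52.6)

Z_in ≈ 111 − j105 Ω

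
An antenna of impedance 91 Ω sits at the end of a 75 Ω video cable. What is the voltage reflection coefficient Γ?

Γ = 0.0964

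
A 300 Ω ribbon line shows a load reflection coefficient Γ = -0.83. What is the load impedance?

Z_L = Z_0·(1 + Γ)/(1 − Γ) = 300·(0.17)/(1.83)

Z_L ≈ 27.9 Ω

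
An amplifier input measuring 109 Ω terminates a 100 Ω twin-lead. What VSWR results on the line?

Γ = (109 − 100)/(109 + 100) = 0.0431
VSWR = (1 + 0.0431)/(1 − 0.0431)

VSWR ≈ 1.09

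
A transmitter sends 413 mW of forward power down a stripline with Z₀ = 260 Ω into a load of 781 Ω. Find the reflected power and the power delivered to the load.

P_reflected ≈ 103 mW; P_delivered ≈ 310 mW

Γ = (781 − 260)/(781 + 260) = 0.5
|Γ|² = 0.25
P_refl = |Γ|²·P_inc = 103 mW, P_del = (1 − |Γ|²)·P_inc = 310 mW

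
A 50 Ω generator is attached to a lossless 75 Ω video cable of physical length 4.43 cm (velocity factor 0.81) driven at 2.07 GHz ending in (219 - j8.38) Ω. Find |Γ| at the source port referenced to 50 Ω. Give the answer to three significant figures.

|Γ| ≈ 0.535

λ = v/f = 0.81·c / 2.07 GHz = 0.117 m
βl = 2π·l/λ = 2π × 0.377 = 136°
tan(βl) = -0.971
Z_in = Z_0·(Z_L + jZ_0·tanβl)/(Z_0 + jZ_L·tanβl) = 48.2 + j62.1 Ω
Γ_s = (Z_in − Z_s)/(Z_in + Z_s) = (-1.82 + j62.1)/(98.2 + j62.1), |Γ_s| = 0.535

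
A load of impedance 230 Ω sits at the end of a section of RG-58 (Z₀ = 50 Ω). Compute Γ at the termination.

Γ = 0.643

Γ = (Z_L − Z_0)/(Z_L + Z_0) = (230 − 50)/(230 + 50) = 180/280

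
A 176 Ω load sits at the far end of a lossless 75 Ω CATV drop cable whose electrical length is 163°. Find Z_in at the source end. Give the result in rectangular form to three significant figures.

Z_in ≈ 127 + j68.2 Ω

tan(βl) = tan(163°) = -0.306
Z_in = Z_0·(Z_L + jZ_0·tanβl)/(Z_0 + jZ_L·tanβl)
     = 75·(176 − j22.9)/(75 − j53.8)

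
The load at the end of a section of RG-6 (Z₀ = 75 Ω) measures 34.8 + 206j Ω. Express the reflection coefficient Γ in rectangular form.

Γ ≈ 0.698 + j0.567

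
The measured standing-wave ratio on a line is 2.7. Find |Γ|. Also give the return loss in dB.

|Γ| ≈ 0.459; return loss ≈ 6.76 dB

|Γ| = (S − 1)/(S + 1) = (2.7 − 1)/(2.7 + 1) = 1.7/3.7
RL = −20·log₁₀|Γ| = −20·log₁₀(0.459)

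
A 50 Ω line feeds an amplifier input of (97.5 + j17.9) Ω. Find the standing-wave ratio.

VSWR ≈ 2.04

Γ = (Z_L − Z_0)/(Z_L + Z_0) = (47.5 + j17.9)/(147.5 + j17.9)
|Γ| = 50.8/149 = 0.342
VSWR = (1 + |Γ|)/(1 − |Γ|) = 1.34/0.658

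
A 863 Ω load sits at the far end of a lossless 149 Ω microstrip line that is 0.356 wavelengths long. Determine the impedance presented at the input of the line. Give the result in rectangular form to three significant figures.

βl = 2π × 0.356 = 128°
tan(βl) = tan(128°) = -1.27
Z_in = Z_0·(Z_L + jZ_0·tanβl)/(Z_0 + jZ_L·tanβl)
     = 149·(863 − j190)/(149 − j1100)

Z_in ≈ 40.9 + j112 Ω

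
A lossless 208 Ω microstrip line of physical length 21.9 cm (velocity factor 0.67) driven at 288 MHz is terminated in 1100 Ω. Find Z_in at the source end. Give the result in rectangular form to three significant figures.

λ = v/f = 0.67·c / 288 MHz = 0.698 m
βl = 2π·l/λ = 2π × 0.314 = 113°
tan(βl) = tan(113°) = -2.36
Z_in = Z_0·(Z_L + jZ_0·tanβl)/(Z_0 + jZ_L·tanβl)
     = 208·(1100 − j491)/(208 − j2600)

Z_in ≈ 46.1 + j84.4 Ω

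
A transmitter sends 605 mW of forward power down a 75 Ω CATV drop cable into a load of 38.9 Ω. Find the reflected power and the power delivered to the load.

Γ = (38.9 − 75)/(38.9 + 75) = -0.317
|Γ|² = 0.1
P_refl = |Γ|²·P_inc = 60.8 mW, P_del = (1 − |Γ|²)·P_inc = 544 mW

P_reflected ≈ 60.8 mW; P_delivered ≈ 544 mW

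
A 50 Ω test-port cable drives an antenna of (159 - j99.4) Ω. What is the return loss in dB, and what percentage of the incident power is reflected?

RL ≈ 3.91 dB; 40.6% of incident power reflected

Γ = (109 − j99.4)/(209 − j99.4), |Γ| = 0.637
RL = −20·log₁₀(0.637) = 3.91 dB
P_refl/P_inc = |Γ|² = 0.406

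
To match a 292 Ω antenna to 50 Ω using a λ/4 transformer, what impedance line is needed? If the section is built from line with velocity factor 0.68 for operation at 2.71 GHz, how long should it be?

Z_qwt = √(Z_0·R_L) = √(50 × 292) = √14600
λ = 0.68·c/f = 0.0753 m, so l = λ/4 = 0.0188 m

Z_qwt ≈ 121 Ω; length ≈ 1.88 cm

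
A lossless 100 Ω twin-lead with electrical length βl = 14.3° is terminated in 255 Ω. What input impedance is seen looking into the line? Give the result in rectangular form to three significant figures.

tan(βl) = tan(14.3°) = 0.255
Z_in = Z_0·(Z_L + jZ_0·tanβl)/(Z_0 + jZ_L·tanβl)
     = 100·(255 + j25.5)/(100 + j65)

Z_in ≈ 191 − j98.6 Ω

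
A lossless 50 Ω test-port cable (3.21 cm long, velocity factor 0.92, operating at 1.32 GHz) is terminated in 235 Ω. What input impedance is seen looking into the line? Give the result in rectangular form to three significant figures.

Z_in ≈ 15.4 − j32.4 Ω

λ = v/f = 0.92·c / 1.32 GHz = 0.209 m
βl = 2π·l/λ = 2π × 0.154 = 55.3°
tan(βl) = tan(55.3°) = 1.44
Z_in = Z_0·(Z_L + jZ_0·tanβl)/(Z_0 + jZ_L·tanβl)
     = 50·(235 + j72.1)/(50 + j339)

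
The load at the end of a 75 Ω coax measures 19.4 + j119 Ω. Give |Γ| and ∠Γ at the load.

Γ = (Z_L − Z_0)/(Z_L + Z_0) = (-55.6 + j119)/(94.4 + j119)
|Γ| = 131/152 = 0.865

Γ ≈ 0.865 ∠ 63.5°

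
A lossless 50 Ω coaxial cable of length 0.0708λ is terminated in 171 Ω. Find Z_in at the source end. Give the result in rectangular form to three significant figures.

βl = 2π × 0.0708 = 25.5°
tan(βl) = tan(25.5°) = 0.477
Z_in = Z_0·(Z_L + jZ_0·tanβl)/(Z_0 + jZ_L·tanβl)
     = 50·(171 + j23.8)/(50 + j81.5)

Z_in ≈ 57.4 − j69.7 Ω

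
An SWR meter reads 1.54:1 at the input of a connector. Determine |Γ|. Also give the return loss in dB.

|Γ| ≈ 0.213; return loss ≈ 13.4 dB

|Γ| = (S − 1)/(S + 1) = (1.54 − 1)/(1.54 + 1) = 0.54/2.54
RL = −20·log₁₀|Γ| = −20·log₁₀(0.213)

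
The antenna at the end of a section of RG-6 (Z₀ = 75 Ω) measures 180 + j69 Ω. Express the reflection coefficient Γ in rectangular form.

Γ ≈ 0.452 + j0.148

Γ = (Z_L − Z_0)/(Z_L + Z_0) = (105 + j69)/(255 + j69)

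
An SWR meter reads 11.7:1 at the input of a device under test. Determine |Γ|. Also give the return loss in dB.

|Γ| = (S − 1)/(S + 1) = (11.7 − 1)/(11.7 + 1) = 10.7/12.7
RL = −20·log₁₀|Γ| = −20·log₁₀(0.843)

|Γ| ≈ 0.843; return loss ≈ 1.49 dB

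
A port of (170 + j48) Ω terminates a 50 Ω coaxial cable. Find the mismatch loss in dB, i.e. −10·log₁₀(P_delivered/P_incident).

mismatch loss ≈ 1.74 dB

Γ = (120 + j48)/(220 + j48), |Γ| = 0.574
|Γ|² = 0.329, so P_del/P_inc = 1 − |Γ|² = 0.671
ML = −10·log₁₀(1 − |Γ|²)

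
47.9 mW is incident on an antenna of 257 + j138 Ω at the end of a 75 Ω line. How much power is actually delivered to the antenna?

|Γ| = |(182 + j138)/(332 + j138)| = 0.635
|Γ|² = 0.404
P_refl = |Γ|²·P_inc = 19.3 mW, P_del = (1 − |Γ|²)·P_inc = 28.6 mW

P_delivered ≈ 28.6 mW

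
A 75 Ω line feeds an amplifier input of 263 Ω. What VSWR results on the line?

Γ = (263 − 75)/(263 + 75) = 0.556
VSWR = (1 + 0.556)/(1 − 0.556)

VSWR ≈ 3.51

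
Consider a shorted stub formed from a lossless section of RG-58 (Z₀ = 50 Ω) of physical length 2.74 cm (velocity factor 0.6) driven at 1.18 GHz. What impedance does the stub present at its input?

Z_in ≈ +j106 Ω

λ = v/f = 0.6·c / 1.18 GHz = 0.153 m
βl = 2π·l/λ = 2π × 0.18 = 64.7°
tan(βl) = 2.11
For a shorted stub, Z_in = jZ_0·tan(βl)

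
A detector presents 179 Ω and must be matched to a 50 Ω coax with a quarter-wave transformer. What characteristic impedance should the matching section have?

Z_qwt ≈ 94.6 Ω

Z_qwt = √(Z_0·R_L) = √(50 × 179) = √8950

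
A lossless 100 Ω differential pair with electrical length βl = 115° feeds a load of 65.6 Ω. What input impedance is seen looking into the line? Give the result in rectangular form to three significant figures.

tan(βl) = tan(115°) = -2.14
Z_in = Z_0·(Z_L + jZ_0·tanβl)/(Z_0 + jZ_L·tanβl)
     = 100·(65.6 − j214)/(100 − j141)

Z_in ≈ 123 − j41 Ω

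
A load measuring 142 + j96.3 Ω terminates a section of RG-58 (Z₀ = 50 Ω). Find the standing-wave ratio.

Γ = (Z_L − Z_0)/(Z_L + Z_0) = (92 + j96.3)/(192 + j96.3)
|Γ| = 133/215 = 0.62
VSWR = (1 + |Γ|)/(1 − |Γ|) = 1.62/0.38

VSWR ≈ 4.26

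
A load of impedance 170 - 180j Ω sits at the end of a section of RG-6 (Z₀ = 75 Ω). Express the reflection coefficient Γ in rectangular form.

Γ ≈ 0.602 − j0.292

Γ = (Z_L − Z_0)/(Z_L + Z_0) = (95 − j180)/(245 − j180)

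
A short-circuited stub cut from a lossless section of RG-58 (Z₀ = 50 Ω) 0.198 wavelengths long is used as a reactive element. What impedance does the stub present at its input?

Z_in ≈ +j148 Ω

βl = 2π × 0.198 = 71.3°
tan(βl) = 2.95
For a short-circuited stub, Z_in = jZ_0·tan(βl)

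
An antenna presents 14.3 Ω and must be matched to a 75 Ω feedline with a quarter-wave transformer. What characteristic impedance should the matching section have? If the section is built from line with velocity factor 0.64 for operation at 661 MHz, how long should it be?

Z_qwt ≈ 32.7 Ω; length ≈ 7.26 cm

Z_qwt = √(Z_0·R_L) = √(75 × 14.3) = √1072
λ = 0.64·c/f = 0.29 m, so l = λ/4 = 0.0726 m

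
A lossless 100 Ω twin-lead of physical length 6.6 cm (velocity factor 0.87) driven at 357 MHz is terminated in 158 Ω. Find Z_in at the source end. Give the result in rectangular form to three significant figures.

λ = v/f = 0.87·c / 357 MHz = 0.731 m
βl = 2π·l/λ = 2π × 0.0903 = 32.5°
tan(βl) = tan(32.5°) = 0.637
Z_in = Z_0·(Z_L + jZ_0·tanβl)/(Z_0 + jZ_L·tanβl)
     = 100·(158 + j63.7)/(100 + j101)

Z_in ≈ 110 − j47.4 Ω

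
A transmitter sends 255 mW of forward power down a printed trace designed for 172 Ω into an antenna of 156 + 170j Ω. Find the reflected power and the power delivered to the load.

P_reflected ≈ 54.5 mW; P_delivered ≈ 201 mW

|Γ| = |(-16 + j170)/(328 + j170)| = 0.462
|Γ|² = 0.214
P_refl = |Γ|²·P_inc = 54.5 mW, P_del = (1 − |Γ|²)·P_inc = 201 mW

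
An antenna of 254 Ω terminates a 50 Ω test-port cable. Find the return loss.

Γ = (254 − 50)/(254 + 50) = 0.671
RL = −20·log₁₀|Γ| = −20·log₁₀(0.671)

RL ≈ 3.46 dB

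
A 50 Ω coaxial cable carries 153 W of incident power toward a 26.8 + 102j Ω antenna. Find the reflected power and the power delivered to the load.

P_reflected ≈ 103 W; P_delivered ≈ 50.3 W

|Γ| = |(-23.2 + j102)/(76.8 + j102)| = 0.819
|Γ|² = 0.671
P_refl = |Γ|²·P_inc = 103 W, P_del = (1 − |Γ|²)·P_inc = 50.3 W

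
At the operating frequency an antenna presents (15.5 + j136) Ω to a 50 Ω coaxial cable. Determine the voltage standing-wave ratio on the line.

VSWR ≈ 27.4

Γ = (Z_L − Z_0)/(Z_L + Z_0) = (-34.5 + j136)/(65.5 + j136)
|Γ| = 140/151 = 0.929
VSWR = (1 + |Γ|)/(1 − |Γ|) = 1.93/0.0705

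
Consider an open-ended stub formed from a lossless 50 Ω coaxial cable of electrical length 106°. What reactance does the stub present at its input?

tan(βl) = -3.49
For an open-ended stub, Z_in = −jZ_0·cot(βl) = −jZ_0/tan(βl)

X_in ≈ 14.3 Ω (inductive)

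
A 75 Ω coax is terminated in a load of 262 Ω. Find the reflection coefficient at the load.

Γ = (Z_L − Z_0)/(Z_L + Z_0) = (262 − 75)/(262 + 75) = 187/337

Γ = 0.555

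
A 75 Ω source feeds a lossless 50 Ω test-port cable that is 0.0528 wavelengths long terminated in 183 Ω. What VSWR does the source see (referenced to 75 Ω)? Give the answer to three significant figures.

VSWR ≈ 2.79

βl = 2π × 0.0528 = 19°
tan(βl) = 0.344
Z_in = Z_0·(Z_L + jZ_0·tanβl)/(Z_0 + jZ_L·tanβl) = 79.1 − j82.4 Ω
Γ_s = (Z_in − Z_s)/(Z_in + Z_s) = (4.05 − j82.4)/(154 − j82.4), |Γ_s| = 0.472
VSWR = (1 + |Γ_s|)/(1 − |Γ_s|)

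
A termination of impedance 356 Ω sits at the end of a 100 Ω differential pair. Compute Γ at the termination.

Γ = (Z_L − Z_0)/(Z_L + Z_0) = (356 − 100)/(356 + 100) = 256/456

Γ = 0.561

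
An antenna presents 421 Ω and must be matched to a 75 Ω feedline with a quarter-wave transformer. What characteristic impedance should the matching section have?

Z_qwt ≈ 178 Ω

Z_qwt = √(Z_0·R_L) = √(75 × 421) = √31580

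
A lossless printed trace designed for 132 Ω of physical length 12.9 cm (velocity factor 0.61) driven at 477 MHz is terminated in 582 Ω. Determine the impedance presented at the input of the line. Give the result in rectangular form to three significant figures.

λ = v/f = 0.61·c / 477 MHz = 0.384 m
βl = 2π·l/λ = 2π × 0.336 = 121°
tan(βl) = tan(121°) = -1.66
Z_in = Z_0·(Z_L + jZ_0·tanβl)/(Z_0 + jZ_L·tanβl)
     = 132·(582 − j219)/(132 − j967)

Z_in ≈ 40 + j74 Ω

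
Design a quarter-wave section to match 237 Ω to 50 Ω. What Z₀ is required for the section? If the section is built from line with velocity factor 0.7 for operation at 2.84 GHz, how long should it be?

Z_qwt ≈ 109 Ω; length ≈ 1.85 cm

Z_qwt = √(Z_0·R_L) = √(50 × 237) = √11850
λ = 0.7·c/f = 0.0739 m, so l = λ/4 = 0.0185 m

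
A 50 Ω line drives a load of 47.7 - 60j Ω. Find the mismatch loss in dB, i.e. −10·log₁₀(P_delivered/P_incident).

Γ = (-2.3 − j60)/(97.7 − j60), |Γ| = 0.524
|Γ|² = 0.274, so P_del/P_inc = 1 − |Γ|² = 0.726
ML = −10·log₁₀(1 − |Γ|²)

mismatch loss ≈ 1.39 dB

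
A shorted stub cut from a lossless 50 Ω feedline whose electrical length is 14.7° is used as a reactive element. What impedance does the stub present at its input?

tan(βl) = 0.262
For a shorted stub, Z_in = jZ_0·tan(βl)

Z_in ≈ +j13.1 Ω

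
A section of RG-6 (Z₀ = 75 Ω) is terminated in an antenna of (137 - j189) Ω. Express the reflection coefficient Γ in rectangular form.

Γ ≈ 0.606 − j0.351

Γ = (Z_L − Z_0)/(Z_L + Z_0) = (62 − j189)/(212 − j189)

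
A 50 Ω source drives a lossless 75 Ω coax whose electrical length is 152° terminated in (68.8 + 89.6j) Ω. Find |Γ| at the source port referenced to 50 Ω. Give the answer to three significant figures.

|Γ| ≈ 0.493

tan(βl) = -0.532
Z_in = Z_0·(Z_L + jZ_0·tanβl)/(Z_0 + jZ_L·tanβl) = 30.3 + j39.4 Ω
Γ_s = (Z_in − Z_s)/(Z_in + Z_s) = (-19.7 + j39.4)/(80.3 + j39.4), |Γ_s| = 0.493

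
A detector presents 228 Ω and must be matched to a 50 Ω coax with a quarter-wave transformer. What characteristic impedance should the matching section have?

Z_qwt ≈ 107 Ω

Z_qwt = √(Z_0·R_L) = √(50 × 228) = √11400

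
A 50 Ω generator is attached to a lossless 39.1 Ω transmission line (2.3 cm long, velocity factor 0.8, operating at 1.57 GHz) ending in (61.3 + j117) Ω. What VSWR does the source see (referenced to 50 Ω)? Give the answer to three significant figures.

VSWR ≈ 7.65

λ = v/f = 0.8·c / 1.57 GHz = 0.153 m
βl = 2π·l/λ = 2π × 0.15 = 54.2°
tan(βl) = 1.38
Z_in = Z_0·(Z_L + jZ_0·tanβl)/(Z_0 + jZ_L·tanβl) = 12.3 − j46 Ω
Γ_s = (Z_in − Z_s)/(Z_in + Z_s) = (-37.7 − j46)/(62.3 − j46), |Γ_s| = 0.769
VSWR = (1 + |Γ_s|)/(1 − |Γ_s|)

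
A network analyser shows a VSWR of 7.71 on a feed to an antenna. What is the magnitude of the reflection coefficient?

|Γ| = (S − 1)/(S + 1) = (7.71 − 1)/(7.71 + 1) = 6.71/8.71

|Γ| ≈ 0.77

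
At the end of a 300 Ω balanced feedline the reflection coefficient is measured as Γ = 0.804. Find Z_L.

Z_L = Z_0·(1 + Γ)/(1 − Γ) = 300·(1.8)/(0.196)

Z_L ≈ 2760 Ω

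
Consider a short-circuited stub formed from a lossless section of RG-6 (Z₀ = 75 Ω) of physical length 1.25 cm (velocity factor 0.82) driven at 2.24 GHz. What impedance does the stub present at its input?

λ = v/f = 0.82·c / 2.24 GHz = 0.11 m
βl = 2π·l/λ = 2π × 0.114 = 41°
tan(βl) = 0.869
For a short-circuited stub, Z_in = jZ_0·tan(βl)

Z_in ≈ +j65.1 Ω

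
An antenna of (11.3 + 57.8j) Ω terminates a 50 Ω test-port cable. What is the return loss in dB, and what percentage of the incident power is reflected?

RL ≈ 1.66 dB; 68.2% of incident power reflected

Γ = (-38.7 + j57.8)/(61.3 + j57.8), |Γ| = 0.826
RL = −20·log₁₀(0.826) = 1.66 dB
P_refl/P_inc = |Γ|² = 0.682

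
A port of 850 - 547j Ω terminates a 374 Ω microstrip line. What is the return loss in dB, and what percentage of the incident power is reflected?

Γ = (476 − j547)/(1224 − j547), |Γ| = 0.541
RL = −20·log₁₀(0.541) = 5.34 dB
P_refl/P_inc = |Γ|² = 0.293

RL ≈ 5.34 dB; 29.3% of incident power reflected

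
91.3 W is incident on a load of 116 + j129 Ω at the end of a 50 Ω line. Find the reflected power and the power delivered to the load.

P_reflected ≈ 43.4 W; P_delivered ≈ 47.9 W

|Γ| = |(66 + j129)/(166 + j129)| = 0.689
|Γ|² = 0.475
P_refl = |Γ|²·P_inc = 43.4 W, P_del = (1 − |Γ|²)·P_inc = 47.9 W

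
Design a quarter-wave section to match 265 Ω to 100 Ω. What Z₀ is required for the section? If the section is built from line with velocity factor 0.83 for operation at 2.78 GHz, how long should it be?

Z_qwt = √(Z_0·R_L) = √(100 × 265) = √26500
λ = 0.83·c/f = 0.0896 m, so l = λ/4 = 0.0224 m

Z_qwt ≈ 163 Ω; length ≈ 2.24 cm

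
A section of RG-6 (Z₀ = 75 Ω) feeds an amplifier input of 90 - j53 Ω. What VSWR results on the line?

VSWR ≈ 1.93

Γ = (Z_L − Z_0)/(Z_L + Z_0) = (15 − j53)/(165 − j53)
|Γ| = 55.1/173 = 0.318
VSWR = (1 + |Γ|)/(1 − |Γ|) = 1.32/0.682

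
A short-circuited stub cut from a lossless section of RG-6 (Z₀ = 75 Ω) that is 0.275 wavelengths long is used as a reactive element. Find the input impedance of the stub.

βl = 2π × 0.275 = 99°
tan(βl) = -6.31
For a short-circuited stub, Z_in = jZ_0·tan(βl)

Z_in ≈ −j474 Ω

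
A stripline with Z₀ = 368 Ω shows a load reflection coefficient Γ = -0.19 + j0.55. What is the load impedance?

Z_L ≈ 142 + j236 Ω

Z_L = Z_0·(1 + Γ)/(1 − Γ) = 368·(0.81 + j0.55)/(1.19 − j0.55)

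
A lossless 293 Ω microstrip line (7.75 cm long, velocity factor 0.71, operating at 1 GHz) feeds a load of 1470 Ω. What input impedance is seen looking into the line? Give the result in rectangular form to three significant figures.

λ = v/f = 0.71·c / 1 GHz = 0.213 m
βl = 2π·l/λ = 2π × 0.364 = 131°
tan(βl) = tan(131°) = -1.15
Z_in = Z_0·(Z_L + jZ_0·tanβl)/(Z_0 + jZ_L·tanβl)
     = 293·(1470 − j337)/(293 − j1690)

Z_in ≈ 99.5 + j237 Ω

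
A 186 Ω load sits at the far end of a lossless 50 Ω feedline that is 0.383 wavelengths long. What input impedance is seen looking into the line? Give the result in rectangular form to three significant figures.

βl = 2π × 0.383 = 138°
tan(βl) = tan(138°) = -0.904
Z_in = Z_0·(Z_L + jZ_0·tanβl)/(Z_0 + jZ_L·tanβl)
     = 50·(186 − j45.2)/(50 − j168)

Z_in ≈ 27.5 + j47.1 Ω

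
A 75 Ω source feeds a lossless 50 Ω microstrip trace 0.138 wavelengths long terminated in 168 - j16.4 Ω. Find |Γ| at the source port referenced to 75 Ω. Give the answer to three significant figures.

βl = 2π × 0.138 = 49.7°
tan(βl) = 1.18
Z_in = Z_0·(Z_L + jZ_0·tanβl)/(Z_0 + jZ_L·tanβl) = 22.8 − j34.4 Ω
Γ_s = (Z_in − Z_s)/(Z_in + Z_s) = (-52.2 − j34.4)/(97.8 − j34.4), |Γ_s| = 0.603

|Γ| ≈ 0.603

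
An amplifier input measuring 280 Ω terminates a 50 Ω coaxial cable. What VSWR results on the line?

For a purely resistive load, VSWR = R_L/Z_0 or Z_0/R_L (whichever > 1) = 280/50

VSWR ≈ 5.6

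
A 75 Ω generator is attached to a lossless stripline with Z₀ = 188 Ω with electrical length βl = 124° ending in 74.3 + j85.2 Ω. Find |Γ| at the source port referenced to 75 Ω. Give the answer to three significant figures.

tan(βl) = -1.48
Z_in = Z_0·(Z_L + jZ_0·tanβl)/(Z_0 + jZ_L·tanβl) = 75.7 − j89.2 Ω
Γ_s = (Z_in − Z_s)/(Z_in + Z_s) = (0.708 − j89.2)/(151 − j89.2), |Γ_s| = 0.509

|Γ| ≈ 0.509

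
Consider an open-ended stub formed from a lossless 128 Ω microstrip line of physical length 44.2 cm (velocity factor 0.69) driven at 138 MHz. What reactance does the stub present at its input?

λ = v/f = 0.69·c / 138 MHz = 1.5 m
βl = 2π·l/λ = 2π × 0.295 = 106°
tan(βl) = -3.47
For an open-ended stub, Z_in = −jZ_0·cot(βl) = −jZ_0/tan(βl)

X_in ≈ 36.9 Ω (inductive)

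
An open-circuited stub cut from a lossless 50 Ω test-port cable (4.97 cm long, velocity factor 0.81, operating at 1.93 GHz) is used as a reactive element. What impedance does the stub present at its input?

λ = v/f = 0.81·c / 1.93 GHz = 0.126 m
βl = 2π·l/λ = 2π × 0.395 = 142°
tan(βl) = -0.778
For an open-circuited stub, Z_in = −jZ_0·cot(βl) = −jZ_0/tan(βl)

Z_in ≈ +j64.2 Ω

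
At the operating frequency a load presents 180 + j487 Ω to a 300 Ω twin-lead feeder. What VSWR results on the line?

VSWR ≈ 6.5

Γ = (Z_L − Z_0)/(Z_L + Z_0) = (-120 + j487)/(480 + j487)
|Γ| = 502/684 = 0.734
VSWR = (1 + |Γ|)/(1 − |Γ|) = 1.73/0.266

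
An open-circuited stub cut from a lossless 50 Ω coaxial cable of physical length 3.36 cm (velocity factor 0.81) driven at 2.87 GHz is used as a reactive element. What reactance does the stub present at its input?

X_in ≈ 66 Ω (inductive)

λ = v/f = 0.81·c / 2.87 GHz = 0.0847 m
βl = 2π·l/λ = 2π × 0.397 = 143°
tan(βl) = -0.757
For an open-circuited stub, Z_in = −jZ_0·cot(βl) = −jZ_0/tan(βl)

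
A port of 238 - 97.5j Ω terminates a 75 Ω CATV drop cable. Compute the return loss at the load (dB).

RL ≈ 4.74 dB

Γ = (163 − j97.5)/(313 − j97.5), |Γ| = 0.579
RL = −20·log₁₀|Γ| = −20·log₁₀(0.579)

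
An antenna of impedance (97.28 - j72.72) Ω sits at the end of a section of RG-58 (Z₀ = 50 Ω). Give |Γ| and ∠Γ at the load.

Γ = (Z_L − Z_0)/(Z_L + Z_0) = (47.28 − j72.72)/(147.3 − j72.72)
|Γ| = 86.7/164 = 0.528

Γ ≈ 0.528 ∠ -30.7°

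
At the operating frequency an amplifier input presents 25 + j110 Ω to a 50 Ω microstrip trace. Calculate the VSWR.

VSWR ≈ 12.1

Γ = (Z_L − Z_0)/(Z_L + Z_0) = (-25 + j110)/(75 + j110)
|Γ| = 113/133 = 0.847
VSWR = (1 + |Γ|)/(1 − |Γ|) = 1.85/0.153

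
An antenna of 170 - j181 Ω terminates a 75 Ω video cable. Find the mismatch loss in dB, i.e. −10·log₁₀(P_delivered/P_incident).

mismatch loss ≈ 2.6 dB

Γ = (95 − j181)/(245 − j181), |Γ| = 0.671
|Γ|² = 0.45, so P_del/P_inc = 1 − |Γ|² = 0.55
ML = −10·log₁₀(1 − |Γ|²)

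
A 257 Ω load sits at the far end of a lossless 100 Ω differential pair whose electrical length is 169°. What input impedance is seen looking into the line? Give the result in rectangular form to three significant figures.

Z_in ≈ 213 + j87.2 Ω

tan(βl) = tan(169°) = -0.194
Z_in = Z_0·(Z_L + jZ_0·tanβl)/(Z_0 + jZ_L·tanβl)
     = 100·(257 − j19.4)/(100 − j50)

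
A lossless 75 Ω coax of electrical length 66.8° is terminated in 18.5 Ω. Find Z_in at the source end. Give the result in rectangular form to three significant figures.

tan(βl) = tan(66.8°) = 2.33
Z_in = Z_0·(Z_L + jZ_0·tanβl)/(Z_0 + jZ_L·tanβl)
     = 75·(18.5 + j175)/(75 + j43.2)

Z_in ≈ 89.5 + j123 Ω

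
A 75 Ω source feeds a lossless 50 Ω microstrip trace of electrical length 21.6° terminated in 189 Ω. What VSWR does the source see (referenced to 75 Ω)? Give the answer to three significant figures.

VSWR ≈ 2.98

tan(βl) = 0.396
Z_in = Z_0·(Z_L + jZ_0·tanβl)/(Z_0 + jZ_L·tanβl) = 67.5 − j81.2 Ω
Γ_s = (Z_in − Z_s)/(Z_in + Z_s) = (-7.52 − j81.2)/(142 − j81.2), |Γ_s| = 0.497
VSWR = (1 + |Γ_s|)/(1 − |Γ_s|)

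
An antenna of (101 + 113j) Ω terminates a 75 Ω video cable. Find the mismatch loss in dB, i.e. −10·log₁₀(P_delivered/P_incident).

Γ = (26 + j113)/(176 + j113), |Γ| = 0.554
|Γ|² = 0.307, so P_del/P_inc = 1 − |Γ|² = 0.693
ML = −10·log₁₀(1 − |Γ|²)

mismatch loss ≈ 1.59 dB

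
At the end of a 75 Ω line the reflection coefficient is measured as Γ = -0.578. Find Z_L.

Z_L = Z_0·(1 + Γ)/(1 − Γ) = 75·(0.422)/(1.58)

Z_L ≈ 20.1 Ω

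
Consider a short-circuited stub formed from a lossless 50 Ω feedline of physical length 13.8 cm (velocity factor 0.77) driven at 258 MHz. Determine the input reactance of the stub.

λ = v/f = 0.77·c / 258 MHz = 0.895 m
βl = 2π·l/λ = 2π × 0.154 = 55.5°
tan(βl) = 1.45
For a short-circuited stub, Z_in = jZ_0·tan(βl)

X_in ≈ 72.7 Ω (inductive)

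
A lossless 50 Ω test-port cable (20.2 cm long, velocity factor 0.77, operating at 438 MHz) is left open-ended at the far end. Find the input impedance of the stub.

Z_in ≈ +j55.3 Ω

λ = v/f = 0.77·c / 438 MHz = 0.527 m
βl = 2π·l/λ = 2π × 0.383 = 138°
tan(βl) = -0.904
For an open-ended stub, Z_in = −jZ_0·cot(βl) = −jZ_0/tan(βl)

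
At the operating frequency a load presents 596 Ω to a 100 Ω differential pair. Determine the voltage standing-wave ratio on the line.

Γ = (596 − 100)/(596 + 100) = 0.713
VSWR = (1 + 0.713)/(1 − 0.713)

VSWR ≈ 5.96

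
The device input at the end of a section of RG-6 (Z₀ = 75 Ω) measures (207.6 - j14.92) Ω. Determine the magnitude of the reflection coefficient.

|Γ| ≈ 0.472

Γ = (Z_L − Z_0)/(Z_L + Z_0) = (132.6 − j14.92)/(282.6 − j14.92)
|Γ| = 133/283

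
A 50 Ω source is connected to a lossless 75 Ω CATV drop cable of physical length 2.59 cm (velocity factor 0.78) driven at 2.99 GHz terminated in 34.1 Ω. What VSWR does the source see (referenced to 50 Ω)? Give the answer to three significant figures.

VSWR ≈ 2.91

λ = v/f = 0.78·c / 2.99 GHz = 0.0783 m
βl = 2π·l/λ = 2π × 0.331 = 119°
tan(βl) = -1.79
Z_in = Z_0·(Z_L + jZ_0·tanβl)/(Z_0 + jZ_L·tanβl) = 86.4 − j64.1 Ω
Γ_s = (Z_in − Z_s)/(Z_in + Z_s) = (36.4 − j64.1)/(136 − j64.1), |Γ_s| = 0.489
VSWR = (1 + |Γ_s|)/(1 − |Γ_s|)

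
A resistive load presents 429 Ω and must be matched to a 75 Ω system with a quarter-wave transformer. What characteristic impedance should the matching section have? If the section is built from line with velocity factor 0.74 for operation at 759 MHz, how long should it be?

Z_qwt ≈ 179 Ω; length ≈ 7.31 cm

Z_qwt = √(Z_0·R_L) = √(75 × 429) = √32180
λ = 0.74·c/f = 0.292 m, so l = λ/4 = 0.0731 m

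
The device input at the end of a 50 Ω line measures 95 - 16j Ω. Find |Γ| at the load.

Γ = (Z_L − Z_0)/(Z_L + Z_0) = (45 − j16)/(145 − j16)
|Γ| = 47.8/146

|Γ| ≈ 0.327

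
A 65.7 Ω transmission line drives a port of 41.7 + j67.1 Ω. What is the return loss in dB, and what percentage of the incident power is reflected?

RL ≈ 4.99 dB; 31.7% of incident power reflected

Γ = (-24 + j67.1)/(107.4 + j67.1), |Γ| = 0.563
RL = −20·log₁₀(0.563) = 4.99 dB
P_refl/P_inc = |Γ|² = 0.317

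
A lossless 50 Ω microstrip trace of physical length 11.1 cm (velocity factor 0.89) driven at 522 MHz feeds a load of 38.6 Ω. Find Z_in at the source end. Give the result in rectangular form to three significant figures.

λ = v/f = 0.89·c / 522 MHz = 0.511 m
βl = 2π·l/λ = 2π × 0.217 = 78.1°
tan(βl) = tan(78.1°) = 4.76
Z_in = Z_0·(Z_L + jZ_0·tanβl)/(Z_0 + jZ_L·tanβl)
     = 50·(38.6 + j238)/(50 + j184)

Z_in ≈ 63 + j6.64 Ω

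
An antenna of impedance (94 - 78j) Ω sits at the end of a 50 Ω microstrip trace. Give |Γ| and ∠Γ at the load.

Γ ≈ 0.547 ∠ -32.1°

Γ = (Z_L − Z_0)/(Z_L + Z_0) = (44 − j78)/(144 − j78)
|Γ| = 89.6/164 = 0.547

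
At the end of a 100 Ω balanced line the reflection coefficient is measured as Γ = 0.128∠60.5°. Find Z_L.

Z_L ≈ 110 + j25 Ω

Z_L = Z_0·(1 + Γ)/(1 − Γ) = 100·(1.06 + j0.111)/(0.937 − j0.111)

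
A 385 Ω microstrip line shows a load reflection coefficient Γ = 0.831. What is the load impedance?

Z_L = Z_0·(1 + Γ)/(1 − Γ) = 385·(1.83)/(0.169)

Z_L ≈ 4170 Ω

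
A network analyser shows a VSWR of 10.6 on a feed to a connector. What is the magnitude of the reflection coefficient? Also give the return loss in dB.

|Γ| = (S − 1)/(S + 1) = (10.6 − 1)/(10.6 + 1) = 9.6/11.6
RL = −20·log₁₀|Γ| = −20·log₁₀(0.828)

|Γ| ≈ 0.828; return loss ≈ 1.64 dB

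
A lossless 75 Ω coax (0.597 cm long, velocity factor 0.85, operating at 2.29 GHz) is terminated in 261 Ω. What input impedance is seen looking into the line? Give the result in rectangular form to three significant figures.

Z_in ≈ 118 − j117 Ω

λ = v/f = 0.85·c / 2.29 GHz = 0.111 m
βl = 2π·l/λ = 2π × 0.0536 = 19.3°
tan(βl) = tan(19.3°) = 0.35
Z_in = Z_0·(Z_L + jZ_0·tanβl)/(Z_0 + jZ_L·tanβl)
     = 75·(261 + j26.3)/(75 + j91.4)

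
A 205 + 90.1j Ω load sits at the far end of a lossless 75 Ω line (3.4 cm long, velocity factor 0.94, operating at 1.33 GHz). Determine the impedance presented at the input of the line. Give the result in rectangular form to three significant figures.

Z_in ≈ 36.8 − j55 Ω

λ = v/f = 0.94·c / 1.33 GHz = 0.212 m
βl = 2π·l/λ = 2π × 0.16 = 57.7°
tan(βl) = tan(57.7°) = 1.58
Z_in = Z_0·(Z_L + jZ_0·tanβl)/(Z_0 + jZ_L·tanβl)
     = 75·(205 + j209)/(-67.7 + j325)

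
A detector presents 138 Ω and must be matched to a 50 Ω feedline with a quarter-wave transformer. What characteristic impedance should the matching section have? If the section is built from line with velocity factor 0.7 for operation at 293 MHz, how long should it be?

Z_qwt ≈ 83.1 Ω; length ≈ 17.9 cm

Z_qwt = √(Z_0·R_L) = √(50 × 138) = √6900
λ = 0.7·c/f = 0.717 m, so l = λ/4 = 0.179 m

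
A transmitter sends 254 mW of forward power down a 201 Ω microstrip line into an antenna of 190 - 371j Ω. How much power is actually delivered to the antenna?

|Γ| = |(-11 − j371)/(391 − j371)| = 0.689
|Γ|² = 0.474
P_refl = |Γ|²·P_inc = 120 mW, P_del = (1 − |Γ|²)·P_inc = 134 mW

P_delivered ≈ 134 mW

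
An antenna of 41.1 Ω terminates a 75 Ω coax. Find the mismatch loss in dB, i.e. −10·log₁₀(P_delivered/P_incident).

mismatch loss ≈ 0.387 dB

Γ = (41.1 − 75)/(41.1 + 75) = -0.292
|Γ|² = 0.0853, so P_del/P_inc = 1 − |Γ|² = 0.915
ML = −10·log₁₀(1 − |Γ|²)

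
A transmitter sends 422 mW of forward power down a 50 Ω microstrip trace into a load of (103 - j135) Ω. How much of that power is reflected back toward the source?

P_reflected ≈ 213 mW

|Γ| = |(53 − j135)/(153 − j135)| = 0.711
|Γ|² = 0.505
P_refl = |Γ|²·P_inc = 213 mW, P_del = (1 − |Γ|²)·P_inc = 209 mW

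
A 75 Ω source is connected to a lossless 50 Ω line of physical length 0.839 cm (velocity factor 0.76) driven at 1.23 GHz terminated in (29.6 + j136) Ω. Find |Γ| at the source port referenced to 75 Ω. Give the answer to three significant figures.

|Γ| ≈ 0.816

λ = v/f = 0.76·c / 1.23 GHz = 0.185 m
βl = 2π·l/λ = 2π × 0.0453 = 16.3°
tan(βl) = 0.292
Z_in = Z_0·(Z_L + jZ_0·tanβl)/(Z_0 + jZ_L·tanβl) = 447 + j358 Ω
Γ_s = (Z_in − Z_s)/(Z_in + Z_s) = (372 + j358)/(522 + j358), |Γ_s| = 0.816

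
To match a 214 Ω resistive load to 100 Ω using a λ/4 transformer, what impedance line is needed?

Z_qwt ≈ 146 Ω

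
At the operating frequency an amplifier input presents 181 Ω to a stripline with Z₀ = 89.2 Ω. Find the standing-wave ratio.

VSWR ≈ 2.03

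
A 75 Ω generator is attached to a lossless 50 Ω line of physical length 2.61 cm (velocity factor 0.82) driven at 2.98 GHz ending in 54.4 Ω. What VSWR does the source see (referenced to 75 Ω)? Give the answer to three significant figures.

VSWR ≈ 1.59

λ = v/f = 0.82·c / 2.98 GHz = 0.0826 m
βl = 2π·l/λ = 2π × 0.316 = 114°
tan(βl) = -2.27
Z_in = Z_0·(Z_L + jZ_0·tanβl)/(Z_0 + jZ_L·tanβl) = 47.1 + j2.94 Ω
Γ_s = (Z_in − Z_s)/(Z_in + Z_s) = (-27.9 + j2.94)/(122 + j2.94), |Γ_s| = 0.229
VSWR = (1 + |Γ_s|)/(1 − |Γ_s|)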